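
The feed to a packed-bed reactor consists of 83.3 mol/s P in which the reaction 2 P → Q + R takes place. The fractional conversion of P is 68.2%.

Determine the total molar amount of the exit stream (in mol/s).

P reacted = 0.682 × 83.3 = 56.81 mol/s; ν_P = −2, so ξ = 56.81/2 = 28.41 mol/s.
Outlet amounts (n = n₀ + ν ξ):
  P: 83.3 − 2(28.41) = 26.49
  Q: 0 + 1(28.41) = 28.41
  R: 0 + 1(28.41) = 28.41
Total out = 26.49 + 28.41 + 28.41 = 83.3 mol/s.

83.3 mol/s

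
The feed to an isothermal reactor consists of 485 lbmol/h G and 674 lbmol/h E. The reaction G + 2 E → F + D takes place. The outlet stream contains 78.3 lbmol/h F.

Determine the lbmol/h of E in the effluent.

For F: n = n₀ + 1ξ → 78.3 = 0 + 1ξ, giving ξ = 78.3 lbmol/h.
Outlet amounts (n = n₀ + ν ξ):
  G: 485 − 1(78.3) = 406.7
  E: 674 − 2(78.3) = 517.4
  F: 0 + 1(78.3) = 78.3
  D: 0 + 1(78.3) = 78.3

517 lbmol/h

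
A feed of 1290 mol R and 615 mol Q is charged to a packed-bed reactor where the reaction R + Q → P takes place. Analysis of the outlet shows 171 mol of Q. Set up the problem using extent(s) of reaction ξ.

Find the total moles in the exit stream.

For Q: n = n₀ − 1ξ → 171 = 615 − 1ξ, giving ξ = 444 mol.
Outlet amounts (n = n₀ + ν ξ):
  R: 1290 − 1(444) = 846
  Q: 615 − 1(444) = 171
  P: 0 + 1(444) = 444
Total out = 846 + 171 + 444 = 1461 mol.

1460 mol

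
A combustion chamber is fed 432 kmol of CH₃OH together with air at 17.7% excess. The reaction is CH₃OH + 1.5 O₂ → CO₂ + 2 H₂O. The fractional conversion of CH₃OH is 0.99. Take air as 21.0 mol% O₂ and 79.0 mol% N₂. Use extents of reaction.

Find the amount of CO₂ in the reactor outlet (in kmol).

Stoichiometric O₂ = 1.5 × 432 = 648 kmol; O₂ fed = 648 × 1.177 = 762.7 kmol.
N₂ fed = 762.7 × 79/21 = 2869 kmol.
Fuel reacted = 0.99 × 432 → ξ = 427.7 kmol.
Outlet (n = n₀ + ν ξ):
  CH₃OH: 432 − 1(427.7) = 4.32
  O₂: 762.7 − 1.5(427.7) = 121.2
  N₂: 2869 (inert)
  CO₂: 0 + 1(427.7) = 427.7
  H₂O: 0 + 2(427.7) = 855.4

428 kmol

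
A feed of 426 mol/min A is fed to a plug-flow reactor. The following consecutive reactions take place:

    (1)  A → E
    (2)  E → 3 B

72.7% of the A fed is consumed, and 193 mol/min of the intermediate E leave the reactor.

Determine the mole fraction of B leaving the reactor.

0.531

Conversion of A: A consumed = 1ξ₁ = 0.727 × 426 → ξ₁ = 309.7 mol/min.
E balance: n_E = 0 + 1ξ₁ − 1ξ₂ = 193 → ξ₂ = (1·309.7 − 193)/1 = 116.7 mol/min.
Outlet amounts (n = n₀ + Σ ν·ξ):
  A: 426 − 1(309.7) = 116.3
  E: 0 + 1(309.7) − 1(116.7) = 193
  B: 0 + 3(116.7) = 350.1
Total out = 659.4 mol/min; y_B = 350.1 / 659.4 = 0.5309.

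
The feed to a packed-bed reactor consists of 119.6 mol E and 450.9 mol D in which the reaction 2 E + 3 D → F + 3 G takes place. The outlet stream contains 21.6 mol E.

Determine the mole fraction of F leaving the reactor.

For E: n = n₀ − 2ξ → 21.6 = 119.6 − 2ξ, giving ξ = 49 mol.
Outlet amounts (n = n₀ + ν ξ):
  E: 119.6 − 2(49) = 21.6
  D: 450.9 − 3(49) = 303.9
  F: 0 + 1(49) = 49
  G: 0 + 3(49) = 147
Total out = 521.5 mol; y_F = 49 / 521.5 = 0.09396.

0.094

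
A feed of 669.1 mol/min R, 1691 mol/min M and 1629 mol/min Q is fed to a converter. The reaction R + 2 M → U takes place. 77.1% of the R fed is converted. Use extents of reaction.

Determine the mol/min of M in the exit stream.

R reacted = 0.771 × 669.1 = 515.9 mol/min; ν_R = −1, so ξ = 515.9/1 = 515.9 mol/min.
Outlet amounts (n = n₀ + ν ξ):
  R: 669.1 − 1(515.9) = 153.2
  M: 1691 − 2(515.9) = 659.2
  U: 0 + 1(515.9) = 515.9
  Q: 1629 (inert)

659 mol/min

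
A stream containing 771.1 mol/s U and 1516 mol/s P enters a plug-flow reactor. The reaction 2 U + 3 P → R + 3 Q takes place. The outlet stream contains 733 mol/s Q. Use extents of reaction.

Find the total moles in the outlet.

For Q: n = n₀ + 3ξ → 733 = 0 + 3ξ, giving ξ = 244.3 mol/s.
Outlet amounts (n = n₀ + ν ξ):
  U: 771.1 − 2(244.3) = 282.4
  P: 1516 − 3(244.3) = 783
  R: 0 + 1(244.3) = 244.3
  Q: 0 + 3(244.3) = 733
Total out = 282.4 + 783 + 244.3 + 733 = 2043 mol/s.

2040 mol/s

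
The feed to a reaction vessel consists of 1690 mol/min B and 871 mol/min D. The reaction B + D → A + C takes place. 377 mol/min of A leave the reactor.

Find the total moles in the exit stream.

For A: n = n₀ + 1ξ → 377 = 0 + 1ξ, giving ξ = 377 mol/min.
Outlet amounts (n = n₀ + ν ξ):
  B: 1690 − 1(377) = 1313
  D: 871 − 1(377) = 494
  A: 0 + 1(377) = 377
  C: 0 + 1(377) = 377
Total out = 1313 + 494 + 377 + 377 = 2561 mol/min.

2560 mol/min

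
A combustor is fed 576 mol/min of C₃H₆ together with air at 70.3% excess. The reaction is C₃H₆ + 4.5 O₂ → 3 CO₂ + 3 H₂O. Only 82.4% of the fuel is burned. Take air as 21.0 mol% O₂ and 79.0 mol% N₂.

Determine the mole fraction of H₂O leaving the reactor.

0.0652

Stoichiometric O₂ = 4.5 × 576 = 2592 mol/min; O₂ fed = 2592 × 1.703 = 4414 mol/min.
N₂ fed = 4414 × 79/21 = 16610 mol/min.
Fuel reacted = 0.824 × 576 → ξ = 474.6 mol/min.
Outlet (n = n₀ + ν ξ):
  C₃H₆: 576 − 1(474.6) = 101.4
  O₂: 4414 − 4.5(474.6) = 2278
  N₂: 16610 (inert)
  CO₂: 0 + 3(474.6) = 1424
  H₂O: 0 + 3(474.6) = 1424
Total out = 21830 mol/min; y_H₂O = 1424 / 21830 = 0.06522.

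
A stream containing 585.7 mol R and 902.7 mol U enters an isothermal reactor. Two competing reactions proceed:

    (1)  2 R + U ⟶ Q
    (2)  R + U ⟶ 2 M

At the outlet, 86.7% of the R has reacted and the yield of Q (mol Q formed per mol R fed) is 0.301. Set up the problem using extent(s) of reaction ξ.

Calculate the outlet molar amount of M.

310 mol

Yield of Q: 1ξ₁ / 585.7 = 0.301 → ξ₁ = 176.3 mol.
Conversion of R: 2ξ₁ + 1ξ₂ = 0.867 × 585.7 = 507.8 → ξ₂ = 155.2 mol.
Outlet amounts (n = n₀ + Σ ν·ξ):
  R: 585.7 − 2(176.3) − 1(155.2) = 77.9
  U: 902.7 − 1(176.3) − 1(155.2) = 571.2
  Q: 0 + 1(176.3) = 176.3
  M: 0 + 2(155.2) = 310.4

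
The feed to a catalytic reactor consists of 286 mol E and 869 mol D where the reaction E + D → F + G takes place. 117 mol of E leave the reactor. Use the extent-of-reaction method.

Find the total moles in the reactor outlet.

For E: n = n₀ − 1ξ → 117 = 286 − 1ξ, giving ξ = 169 mol.
Outlet amounts (n = n₀ + ν ξ):
  E: 286 − 1(169) = 117
  D: 869 − 1(169) = 700
  F: 0 + 1(169) = 169
  G: 0 + 1(169) = 169
Total out = 117 + 700 + 169 + 169 = 1155 mol.

1160 mol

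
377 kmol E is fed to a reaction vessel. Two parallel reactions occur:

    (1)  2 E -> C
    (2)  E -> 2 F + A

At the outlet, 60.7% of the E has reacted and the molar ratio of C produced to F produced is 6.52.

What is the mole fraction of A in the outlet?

Conversion of E: E consumed = 0.607 × 377 = 228.8 kmol = 2ξ₁ + 1ξ₂.
Selectivity: 1ξ₁ / (2ξ₂) = 6.52 → ξ₁ = 13.04 ξ₂.
Substitute: (2·13.04 + 1) ξ₂ = 228.8 → ξ₂ = 8.45 kmol, ξ₁ = 110.2 kmol.
Outlet amounts (n = n₀ + Σ ν·ξ):
  E: 377 − 2(110.2) − 1(8.45) = 148.2
  C: 0 + 1(110.2) = 110.2
  F: 0 + 2(8.45) = 16.9
  A: 0 + 1(8.45) = 8.45
Total out = 283.7 kmol; y_A = 8.45 / 283.7 = 0.02979.

0.0298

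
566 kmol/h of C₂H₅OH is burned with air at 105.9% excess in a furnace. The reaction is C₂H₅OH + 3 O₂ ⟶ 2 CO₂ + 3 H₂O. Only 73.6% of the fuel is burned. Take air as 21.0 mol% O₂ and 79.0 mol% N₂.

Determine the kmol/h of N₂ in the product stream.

13200 kmol/h

Stoichiometric O₂ = 3 × 566 = 1698 kmol/h; O₂ fed = 1698 × 2.059 = 3496 kmol/h.
N₂ fed = 3496 × 79/21 = 13150 kmol/h.
Fuel reacted = 0.736 × 566 → ξ = 416.6 kmol/h.
Outlet (n = n₀ + ν ξ):
  C₂H₅OH: 566 − 1(416.6) = 149.4
  O₂: 3496 − 3(416.6) = 2246
  N₂: 13150 (inert)
  CO₂: 0 + 2(416.6) = 833.2
  H₂O: 0 + 3(416.6) = 1250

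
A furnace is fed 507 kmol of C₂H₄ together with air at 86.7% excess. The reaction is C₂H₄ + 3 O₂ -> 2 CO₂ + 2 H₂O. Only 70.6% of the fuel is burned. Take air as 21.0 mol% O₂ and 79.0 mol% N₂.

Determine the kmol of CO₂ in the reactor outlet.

716 kmol

Stoichiometric O₂ = 3 × 507 = 1521 kmol; O₂ fed = 1521 × 1.867 = 2840 kmol.
N₂ fed = 2840 × 79/21 = 10680 kmol.
Fuel reacted = 0.706 × 507 → ξ = 357.9 kmol.
Outlet (n = n₀ + ν ξ):
  C₂H₄: 507 − 1(357.9) = 149.1
  O₂: 2840 − 3(357.9) = 1766
  N₂: 10680 (inert)
  CO₂: 0 + 2(357.9) = 715.9
  H₂O: 0 + 2(357.9) = 715.9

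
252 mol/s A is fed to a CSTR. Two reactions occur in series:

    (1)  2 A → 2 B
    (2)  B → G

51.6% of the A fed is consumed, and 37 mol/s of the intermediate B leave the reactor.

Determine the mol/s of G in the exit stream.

93 mol/s

Conversion of A: A consumed = 2ξ₁ = 0.516 × 252 → ξ₁ = 65.02 mol/s.
B balance: n_B = 0 + 2ξ₁ − 1ξ₂ = 37 → ξ₂ = (2·65.02 − 37)/1 = 93.03 mol/s.
Outlet amounts (n = n₀ + Σ ν·ξ):
  A: 252 − 2(65.02) = 122
  B: 0 + 2(65.02) − 1(93.03) = 37
  G: 0 + 1(93.03) = 93.03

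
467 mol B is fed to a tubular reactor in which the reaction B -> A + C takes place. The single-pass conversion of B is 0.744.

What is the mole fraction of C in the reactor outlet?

B reacted = 0.744 × 467 = 347.4 mol; ν_B = −1, so ξ = 347.4/1 = 347.4 mol.
Outlet amounts (n = n₀ + ν ξ):
  B: 467 − 1(347.4) = 119.6
  A: 0 + 1(347.4) = 347.4
  C: 0 + 1(347.4) = 347.4
Total out = 814.4 mol; y_C = 347.4 / 814.4 = 0.4266.

0.427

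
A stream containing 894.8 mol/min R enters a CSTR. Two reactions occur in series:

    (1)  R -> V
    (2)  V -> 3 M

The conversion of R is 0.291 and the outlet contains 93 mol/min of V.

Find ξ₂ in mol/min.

ξ₂ = 167 mol/min

Conversion of R: R consumed = 1ξ₁ = 0.291 × 894.8 → ξ₁ = 260.4 mol/min.
V balance: n_V = 0 + 1ξ₁ − 1ξ₂ = 93 → ξ₂ = (1·260.4 − 93)/1 = 167.4 mol/min.
Outlet amounts (n = n₀ + Σ ν·ξ):
  R: 894.8 − 1(260.4) = 634.4
  V: 0 + 1(260.4) − 1(167.4) = 93
  M: 0 + 3(167.4) = 502.2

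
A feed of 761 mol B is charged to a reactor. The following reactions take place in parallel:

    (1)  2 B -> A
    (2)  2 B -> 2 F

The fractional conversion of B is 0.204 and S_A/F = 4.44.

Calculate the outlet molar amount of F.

Conversion of B: B consumed = 0.204 × 761 = 155.2 mol = 2ξ₁ + 2ξ₂.
Selectivity: 1ξ₁ / (2ξ₂) = 4.44 → ξ₁ = 8.88 ξ₂.
Substitute: (2·8.88 + 2) ξ₂ = 155.2 → ξ₂ = 7.856 mol, ξ₁ = 69.77 mol.
Outlet amounts (n = n₀ + Σ ν·ξ):
  B: 761 − 2(69.77) − 2(7.856) = 605.8
  A: 0 + 1(69.77) = 69.77
  F: 0 + 2(7.856) = 15.71

15.7 mol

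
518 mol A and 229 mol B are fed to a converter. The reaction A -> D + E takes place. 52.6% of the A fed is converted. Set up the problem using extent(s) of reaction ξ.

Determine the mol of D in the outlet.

272 mol

A reacted = 0.526 × 518 = 272.5 mol; ν_A = −1, so ξ = 272.5/1 = 272.5 mol.
Outlet amounts (n = n₀ + ν ξ):
  A: 518 − 1(272.5) = 245.5
  D: 0 + 1(272.5) = 272.5
  E: 0 + 1(272.5) = 272.5
  B: 229 (inert)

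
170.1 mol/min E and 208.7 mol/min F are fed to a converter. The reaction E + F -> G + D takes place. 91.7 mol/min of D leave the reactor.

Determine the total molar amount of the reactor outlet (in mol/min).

For D: n = n₀ + 1ξ → 91.7 = 0 + 1ξ, giving ξ = 91.7 mol/min.
Outlet amounts (n = n₀ + ν ξ):
  E: 170.1 − 1(91.7) = 78.4
  F: 208.7 − 1(91.7) = 117
  G: 0 + 1(91.7) = 91.7
  D: 0 + 1(91.7) = 91.7
Total out = 78.4 + 117 + 91.7 + 91.7 = 378.8 mol/min.

379 mol/min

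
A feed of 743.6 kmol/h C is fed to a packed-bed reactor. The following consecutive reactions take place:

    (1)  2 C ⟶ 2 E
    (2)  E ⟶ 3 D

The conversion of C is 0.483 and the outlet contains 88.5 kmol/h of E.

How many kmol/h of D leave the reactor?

812 kmol/h

Conversion of C: C consumed = 2ξ₁ = 0.483 × 743.6 → ξ₁ = 179.6 kmol/h.
E balance: n_E = 0 + 2ξ₁ − 1ξ₂ = 88.5 → ξ₂ = (2·179.6 − 88.5)/1 = 270.7 kmol/h.
Outlet amounts (n = n₀ + Σ ν·ξ):
  C: 743.6 − 2(179.6) = 384.4
  E: 0 + 2(179.6) − 1(270.7) = 88.5
  D: 0 + 3(270.7) = 812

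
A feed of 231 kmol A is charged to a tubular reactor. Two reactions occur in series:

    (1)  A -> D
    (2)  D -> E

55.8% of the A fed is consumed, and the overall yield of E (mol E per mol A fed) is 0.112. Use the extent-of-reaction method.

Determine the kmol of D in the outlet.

103 kmol

Conversion of A: A consumed = 1ξ₁ = 0.558 × 231 → ξ₁ = 128.9 kmol.
Yield of E: 1ξ₂ / 231 = 0.112 → ξ₂ = 25.87 kmol.
Outlet amounts (n = n₀ + Σ ν·ξ):
  A: 231 − 1(128.9) = 102.1
  D: 0 + 1(128.9) − 1(25.87) = 103
  E: 0 + 1(25.87) = 25.87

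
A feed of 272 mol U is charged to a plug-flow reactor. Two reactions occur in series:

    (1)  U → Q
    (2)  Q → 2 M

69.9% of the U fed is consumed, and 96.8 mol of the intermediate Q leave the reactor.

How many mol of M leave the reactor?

Conversion of U: U consumed = 1ξ₁ = 0.699 × 272 → ξ₁ = 190.1 mol.
Q balance: n_Q = 0 + 1ξ₁ − 1ξ₂ = 96.8 → ξ₂ = (1·190.1 − 96.8)/1 = 93.33 mol.
Outlet amounts (n = n₀ + Σ ν·ξ):
  U: 272 − 1(190.1) = 81.87
  Q: 0 + 1(190.1) − 1(93.33) = 96.8
  M: 0 + 2(93.33) = 186.7

187 mol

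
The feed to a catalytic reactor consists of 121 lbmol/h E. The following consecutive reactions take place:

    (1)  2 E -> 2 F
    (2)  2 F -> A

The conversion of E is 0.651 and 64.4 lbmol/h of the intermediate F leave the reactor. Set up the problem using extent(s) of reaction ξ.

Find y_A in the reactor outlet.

Conversion of E: E consumed = 2ξ₁ = 0.651 × 121 → ξ₁ = 39.39 lbmol/h.
F balance: n_F = 0 + 2ξ₁ − 2ξ₂ = 64.4 → ξ₂ = (2·39.39 − 64.4)/2 = 7.185 lbmol/h.
Outlet amounts (n = n₀ + Σ ν·ξ):
  E: 121 − 2(39.39) = 42.23
  F: 0 + 2(39.39) − 2(7.185) = 64.4
  A: 0 + 1(7.185) = 7.185
Total out = 113.8 lbmol/h; y_A = 7.185 / 113.8 = 0.06313.

0.0631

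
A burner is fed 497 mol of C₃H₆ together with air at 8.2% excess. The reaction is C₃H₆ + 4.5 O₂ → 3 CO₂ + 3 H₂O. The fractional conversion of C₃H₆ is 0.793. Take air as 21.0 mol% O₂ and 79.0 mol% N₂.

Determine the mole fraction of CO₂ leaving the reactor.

0.0968

Stoichiometric O₂ = 4.5 × 497 = 2236 mol; O₂ fed = 2236 × 1.082 = 2420 mol.
N₂ fed = 2420 × 79/21 = 9103 mol.
Fuel reacted = 0.793 × 497 → ξ = 394.1 mol.
Outlet (n = n₀ + ν ξ):
  C₃H₆: 497 − 1(394.1) = 102.9
  O₂: 2420 − 4.5(394.1) = 646.3
  N₂: 9103 (inert)
  CO₂: 0 + 3(394.1) = 1182
  H₂O: 0 + 3(394.1) = 1182
Total out = 12220 mol; y_CO₂ = 1182 / 12220 = 0.09678.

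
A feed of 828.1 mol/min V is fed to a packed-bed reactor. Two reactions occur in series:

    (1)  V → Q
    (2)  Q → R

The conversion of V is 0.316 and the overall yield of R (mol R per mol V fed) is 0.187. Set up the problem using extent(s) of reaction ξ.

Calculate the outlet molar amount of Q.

107 mol/min

Conversion of V: V consumed = 1ξ₁ = 0.316 × 828.1 → ξ₁ = 261.7 mol/min.
Yield of R: 1ξ₂ / 828.1 = 0.187 → ξ₂ = 154.9 mol/min.
Outlet amounts (n = n₀ + Σ ν·ξ):
  V: 828.1 − 1(261.7) = 566.4
  Q: 0 + 1(261.7) − 1(154.9) = 106.8
  R: 0 + 1(154.9) = 154.9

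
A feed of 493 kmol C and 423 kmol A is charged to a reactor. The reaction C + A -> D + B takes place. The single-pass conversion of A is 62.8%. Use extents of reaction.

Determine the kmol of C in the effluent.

A reacted = 0.628 × 423 = 265.6 kmol; ν_A = −1, so ξ = 265.6/1 = 265.6 kmol.
Outlet amounts (n = n₀ + ν ξ):
  C: 493 − 1(265.6) = 227.4
  A: 423 − 1(265.6) = 157.4
  D: 0 + 1(265.6) = 265.6
  B: 0 + 1(265.6) = 265.6

227 kmol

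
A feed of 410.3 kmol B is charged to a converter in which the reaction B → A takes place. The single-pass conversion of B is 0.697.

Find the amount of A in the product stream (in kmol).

B reacted = 0.697 × 410.3 = 286 kmol; ν_B = −1, so ξ = 286/1 = 286 kmol.
Outlet amounts (n = n₀ + ν ξ):
  B: 410.3 − 1(286) = 124.3
  A: 0 + 1(286) = 286

286 kmol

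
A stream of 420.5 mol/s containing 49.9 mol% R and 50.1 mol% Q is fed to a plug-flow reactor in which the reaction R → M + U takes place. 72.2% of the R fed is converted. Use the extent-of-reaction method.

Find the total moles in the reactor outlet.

572 mol/s

R reacted = 0.722 × 209.8 = 151.5 mol/s; ν_R = −1, so ξ = 151.5/1 = 151.5 mol/s.
Outlet amounts (n = n₀ + ν ξ):
  R: 209.8 − 1(151.5) = 58.33
  M: 0 + 1(151.5) = 151.5
  U: 0 + 1(151.5) = 151.5
  Q: 210.7 (inert)
Total out = 58.33 + 151.5 + 151.5 + 210.7 = 572 mol/s.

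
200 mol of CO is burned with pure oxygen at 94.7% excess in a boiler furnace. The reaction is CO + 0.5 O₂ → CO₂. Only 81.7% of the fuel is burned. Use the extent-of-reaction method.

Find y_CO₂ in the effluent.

Stoichiometric O₂ = 0.5 × 200 = 100 mol; O₂ fed = 100 × 1.947 = 194.7 mol.
Fuel reacted = 0.817 × 200 → ξ = 163.4 mol.
Outlet (n = n₀ + ν ξ):
  CO: 200 − 1(163.4) = 36.6
  O₂: 194.7 − 0.5(163.4) = 113
  CO₂: 0 + 1(163.4) = 163.4
Total out = 313 mol; y_CO₂ = 163.4 / 313 = 0.522.

0.522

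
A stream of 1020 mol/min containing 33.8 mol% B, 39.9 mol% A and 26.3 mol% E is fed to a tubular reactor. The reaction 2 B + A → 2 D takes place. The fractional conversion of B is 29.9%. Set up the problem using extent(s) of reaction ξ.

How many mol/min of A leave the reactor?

B reacted = 0.299 × 344.8 = 103.1 mol/min; ν_B = −2, so ξ = 103.1/2 = 51.54 mol/min.
Outlet amounts (n = n₀ + ν ξ):
  B: 344.8 − 2(51.54) = 241.7
  A: 407 − 1(51.54) = 355.4
  D: 0 + 2(51.54) = 103.1
  E: 268.3 (inert)

355 mol/min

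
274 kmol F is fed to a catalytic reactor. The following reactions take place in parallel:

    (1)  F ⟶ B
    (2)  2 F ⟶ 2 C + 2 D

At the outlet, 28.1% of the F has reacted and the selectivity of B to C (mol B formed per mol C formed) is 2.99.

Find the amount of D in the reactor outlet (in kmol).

Conversion of F: F consumed = 0.281 × 274 = 76.99 kmol = 1ξ₁ + 2ξ₂.
Selectivity: 1ξ₁ / (2ξ₂) = 2.99 → ξ₁ = 5.98 ξ₂.
Substitute: (1·5.98 + 2) ξ₂ = 76.99 → ξ₂ = 9.648 kmol, ξ₁ = 57.7 kmol.
Outlet amounts (n = n₀ + Σ ν·ξ):
  F: 274 − 1(57.7) − 2(9.648) = 197
  B: 0 + 1(57.7) = 57.7
  C: 0 + 2(9.648) = 19.3
  D: 0 + 2(9.648) = 19.3

19.3 kmol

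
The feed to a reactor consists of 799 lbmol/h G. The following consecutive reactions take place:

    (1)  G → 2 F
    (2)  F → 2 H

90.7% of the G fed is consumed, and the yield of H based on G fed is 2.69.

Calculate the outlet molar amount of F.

375 lbmol/h

Conversion of G: G consumed = 1ξ₁ = 0.907 × 799 → ξ₁ = 724.7 lbmol/h.
Yield of H: 2ξ₂ / 799 = 2.69 → ξ₂ = 1075 lbmol/h.
Outlet amounts (n = n₀ + Σ ν·ξ):
  G: 799 − 1(724.7) = 74.31
  F: 0 + 2(724.7) − 1(1075) = 374.7
  H: 0 + 2(1075) = 2149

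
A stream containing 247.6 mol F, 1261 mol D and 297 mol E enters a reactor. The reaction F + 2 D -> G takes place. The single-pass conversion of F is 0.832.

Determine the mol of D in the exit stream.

849 mol

F reacted = 0.832 × 247.6 = 206 mol; ν_F = −1, so ξ = 206/1 = 206 mol.
Outlet amounts (n = n₀ + ν ξ):
  F: 247.6 − 1(206) = 41.6
  D: 1261 − 2(206) = 849
  G: 0 + 1(206) = 206
  E: 297 (inert)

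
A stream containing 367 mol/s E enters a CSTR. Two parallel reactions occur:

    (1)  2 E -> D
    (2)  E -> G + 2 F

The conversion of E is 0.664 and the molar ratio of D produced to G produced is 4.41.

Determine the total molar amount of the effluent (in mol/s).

307 mol/s

Conversion of E: E consumed = 0.664 × 367 = 243.7 mol/s = 2ξ₁ + 1ξ₂.
Selectivity: 1ξ₁ / (1ξ₂) = 4.41 → ξ₁ = 4.41 ξ₂.
Substitute: (2·4.41 + 1) ξ₂ = 243.7 → ξ₂ = 24.82 mol/s, ξ₁ = 109.4 mol/s.
Outlet amounts (n = n₀ + Σ ν·ξ):
  E: 367 − 2(109.4) − 1(24.82) = 123.3
  D: 0 + 1(109.4) = 109.4
  G: 0 + 1(24.82) = 24.82
  F: 0 + 2(24.82) = 49.63
Total out = 123.3 + 109.4 + 24.82 + 49.63 = 307.2 mol/s.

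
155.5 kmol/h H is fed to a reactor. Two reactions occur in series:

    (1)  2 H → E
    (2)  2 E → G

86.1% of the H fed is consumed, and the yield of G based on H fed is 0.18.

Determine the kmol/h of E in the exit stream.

Conversion of H: H consumed = 2ξ₁ = 0.861 × 155.5 → ξ₁ = 66.94 kmol/h.
Yield of G: 1ξ₂ / 155.5 = 0.18 → ξ₂ = 27.99 kmol/h.
Outlet amounts (n = n₀ + Σ ν·ξ):
  H: 155.5 − 2(66.94) = 21.61
  E: 0 + 1(66.94) − 2(27.99) = 10.96
  G: 0 + 1(27.99) = 27.99

11 kmol/h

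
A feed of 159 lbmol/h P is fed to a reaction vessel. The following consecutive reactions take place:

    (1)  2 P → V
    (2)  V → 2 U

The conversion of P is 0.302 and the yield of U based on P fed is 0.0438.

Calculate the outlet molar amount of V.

20.5 lbmol/h

Conversion of P: P consumed = 2ξ₁ = 0.302 × 159 → ξ₁ = 24.01 lbmol/h.
Yield of U: 2ξ₂ / 159 = 0.0438 → ξ₂ = 3.482 lbmol/h.
Outlet amounts (n = n₀ + Σ ν·ξ):
  P: 159 − 2(24.01) = 111
  V: 0 + 1(24.01) − 1(3.482) = 20.53
  U: 0 + 2(3.482) = 6.964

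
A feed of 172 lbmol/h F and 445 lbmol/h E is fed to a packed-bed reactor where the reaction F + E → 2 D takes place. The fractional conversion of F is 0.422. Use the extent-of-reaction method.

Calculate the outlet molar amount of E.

F reacted = 0.422 × 172 = 72.58 lbmol/h; ν_F = −1, so ξ = 72.58/1 = 72.58 lbmol/h.
Outlet amounts (n = n₀ + ν ξ):
  F: 172 − 1(72.58) = 99.42
  E: 445 − 1(72.58) = 372.4
  D: 0 + 2(72.58) = 145.2

372 lbmol/h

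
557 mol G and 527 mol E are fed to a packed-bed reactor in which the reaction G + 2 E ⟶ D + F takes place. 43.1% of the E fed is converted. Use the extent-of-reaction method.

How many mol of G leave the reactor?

E reacted = 0.431 × 527 = 227.1 mol; ν_E = −2, so ξ = 227.1/2 = 113.6 mol.
Outlet amounts (n = n₀ + ν ξ):
  G: 557 − 1(113.6) = 443.4
  E: 527 − 2(113.6) = 299.9
  D: 0 + 1(113.6) = 113.6
  F: 0 + 1(113.6) = 113.6

443 mol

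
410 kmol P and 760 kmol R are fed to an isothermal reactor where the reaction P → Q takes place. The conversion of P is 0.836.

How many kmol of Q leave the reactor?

343 kmol

P reacted = 0.836 × 410 = 342.8 kmol; ν_P = −1, so ξ = 342.8/1 = 342.8 kmol.
Outlet amounts (n = n₀ + ν ξ):
  P: 410 − 1(342.8) = 67.24
  Q: 0 + 1(342.8) = 342.8
  R: 760 (inert)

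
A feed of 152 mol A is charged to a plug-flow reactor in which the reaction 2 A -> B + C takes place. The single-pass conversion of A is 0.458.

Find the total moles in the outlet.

152 mol

A reacted = 0.458 × 152 = 69.62 mol; ν_A = −2, so ξ = 69.62/2 = 34.81 mol.
Outlet amounts (n = n₀ + ν ξ):
  A: 152 − 2(34.81) = 82.38
  B: 0 + 1(34.81) = 34.81
  C: 0 + 1(34.81) = 34.81
Total out = 82.38 + 34.81 + 34.81 = 152 mol.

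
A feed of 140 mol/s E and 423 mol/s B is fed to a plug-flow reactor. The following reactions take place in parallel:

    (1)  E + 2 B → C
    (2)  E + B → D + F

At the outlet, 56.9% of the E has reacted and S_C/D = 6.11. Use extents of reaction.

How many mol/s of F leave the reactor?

11.2 mol/s

Conversion of E: E consumed = 0.569 × 140 = 79.66 mol/s = 1ξ₁ + 1ξ₂.
Selectivity: 1ξ₁ / (1ξ₂) = 6.11 → ξ₁ = 6.11 ξ₂.
Substitute: (1·6.11 + 1) ξ₂ = 79.66 → ξ₂ = 11.2 mol/s, ξ₁ = 68.46 mol/s.
Outlet amounts (n = n₀ + Σ ν·ξ):
  E: 140 − 1(68.46) − 1(11.2) = 60.34
  B: 423 − 2(68.46) − 1(11.2) = 274.9
  C: 0 + 1(68.46) = 68.46
  D: 0 + 1(11.2) = 11.2
  F: 0 + 1(11.2) = 11.2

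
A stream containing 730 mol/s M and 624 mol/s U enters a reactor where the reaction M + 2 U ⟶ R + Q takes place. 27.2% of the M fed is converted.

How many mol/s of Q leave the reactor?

199 mol/s

M reacted = 0.272 × 730 = 198.6 mol/s; ν_M = −1, so ξ = 198.6/1 = 198.6 mol/s.
Outlet amounts (n = n₀ + ν ξ):
  M: 730 − 1(198.6) = 531.4
  U: 624 − 2(198.6) = 226.9
  R: 0 + 1(198.6) = 198.6
  Q: 0 + 1(198.6) = 198.6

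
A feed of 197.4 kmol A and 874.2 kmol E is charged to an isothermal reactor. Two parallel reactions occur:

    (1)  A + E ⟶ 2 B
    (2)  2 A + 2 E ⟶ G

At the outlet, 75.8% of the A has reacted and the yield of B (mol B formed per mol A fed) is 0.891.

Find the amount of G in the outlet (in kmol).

30.8 kmol

Yield of B: 2ξ₁ / 197.4 = 0.891 → ξ₁ = 87.94 kmol.
Conversion of A: 1ξ₁ + 2ξ₂ = 0.758 × 197.4 = 149.6 → ξ₂ = 30.84 kmol.
Outlet amounts (n = n₀ + Σ ν·ξ):
  A: 197.4 − 1(87.94) − 2(30.84) = 47.77
  E: 874.2 − 1(87.94) − 2(30.84) = 724.6
  B: 0 + 2(87.94) = 175.9
  G: 0 + 1(30.84) = 30.84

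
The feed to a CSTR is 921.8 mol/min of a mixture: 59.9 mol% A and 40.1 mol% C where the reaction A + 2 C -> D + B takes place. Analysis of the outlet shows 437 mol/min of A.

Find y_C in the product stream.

0.173

For A: n = n₀ − 1ξ → 437 = 552.2 − 1ξ, giving ξ = 115.2 mol/min.
Outlet amounts (n = n₀ + ν ξ):
  A: 552.2 − 1(115.2) = 437
  C: 369.6 − 2(115.2) = 139.3
  D: 0 + 1(115.2) = 115.2
  B: 0 + 1(115.2) = 115.2
Total out = 806.6 mol/min; y_C = 139.3 / 806.6 = 0.1727.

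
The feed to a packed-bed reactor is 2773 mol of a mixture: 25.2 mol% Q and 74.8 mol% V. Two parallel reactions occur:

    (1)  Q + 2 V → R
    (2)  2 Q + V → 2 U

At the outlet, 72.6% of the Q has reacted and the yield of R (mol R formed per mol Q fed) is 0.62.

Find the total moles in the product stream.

Yield of R: 1ξ₁ / 698.8 = 0.62 → ξ₁ = 433.3 mol.
Conversion of Q: 1ξ₁ + 2ξ₂ = 0.726 × 698.8 = 507.3 → ξ₂ = 37.04 mol.
Outlet amounts (n = n₀ + Σ ν·ξ):
  Q: 698.8 − 1(433.3) − 2(37.04) = 191.5
  V: 2074 − 2(433.3) − 1(37.04) = 1171
  R: 0 + 1(433.3) = 433.3
  U: 0 + 2(37.04) = 74.07
Total out = 191.5 + 1171 + 433.3 + 74.07 = 1869 mol.

1870 mol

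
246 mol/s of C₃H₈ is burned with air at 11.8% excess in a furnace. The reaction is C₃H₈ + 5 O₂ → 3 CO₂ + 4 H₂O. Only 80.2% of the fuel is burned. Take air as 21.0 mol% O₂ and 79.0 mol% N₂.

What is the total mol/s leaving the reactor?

6990 mol/s

Stoichiometric O₂ = 5 × 246 = 1230 mol/s; O₂ fed = 1230 × 1.118 = 1375 mol/s.
N₂ fed = 1375 × 79/21 = 5173 mol/s.
Fuel reacted = 0.802 × 246 → ξ = 197.3 mol/s.
Outlet (n = n₀ + ν ξ):
  C₃H₈: 246 − 1(197.3) = 48.71
  O₂: 1375 − 5(197.3) = 388.7
  N₂: 5173 (inert)
  CO₂: 0 + 3(197.3) = 591.9
  H₂O: 0 + 4(197.3) = 789.2
Total out = 48.71 + 388.7 + 5173 + 591.9 + 789.2 = 6992 mol/s.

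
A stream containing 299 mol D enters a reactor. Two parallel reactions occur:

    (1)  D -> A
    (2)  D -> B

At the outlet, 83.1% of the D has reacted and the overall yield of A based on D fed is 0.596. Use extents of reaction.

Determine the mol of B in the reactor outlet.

70.3 mol

Yield of A: 1ξ₁ / 299 = 0.596 → ξ₁ = 178.2 mol.
Conversion of D: 1ξ₁ + 1ξ₂ = 0.831 × 299 = 248.5 → ξ₂ = 70.27 mol.
Outlet amounts (n = n₀ + Σ ν·ξ):
  D: 299 − 1(178.2) − 1(70.27) = 50.53
  A: 0 + 1(178.2) = 178.2
  B: 0 + 1(70.27) = 70.27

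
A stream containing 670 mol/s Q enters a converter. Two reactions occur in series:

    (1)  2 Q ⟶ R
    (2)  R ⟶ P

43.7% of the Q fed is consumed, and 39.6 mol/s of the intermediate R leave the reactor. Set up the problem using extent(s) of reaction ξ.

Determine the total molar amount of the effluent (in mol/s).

524 mol/s

Conversion of Q: Q consumed = 2ξ₁ = 0.437 × 670 → ξ₁ = 146.4 mol/s.
R balance: n_R = 0 + 1ξ₁ − 1ξ₂ = 39.6 → ξ₂ = (1·146.4 − 39.6)/1 = 106.8 mol/s.
Outlet amounts (n = n₀ + Σ ν·ξ):
  Q: 670 − 2(146.4) = 377.2
  R: 0 + 1(146.4) − 1(106.8) = 39.6
  P: 0 + 1(106.8) = 106.8
Total out = 377.2 + 39.6 + 106.8 = 523.6 mol/s.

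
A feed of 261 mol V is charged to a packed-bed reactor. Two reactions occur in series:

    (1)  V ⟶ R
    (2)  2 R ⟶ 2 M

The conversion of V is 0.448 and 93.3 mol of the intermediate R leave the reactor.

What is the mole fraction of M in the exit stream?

0.0905

Conversion of V: V consumed = 1ξ₁ = 0.448 × 261 → ξ₁ = 116.9 mol.
R balance: n_R = 0 + 1ξ₁ − 2ξ₂ = 93.3 → ξ₂ = (1·116.9 − 93.3)/2 = 11.81 mol.
Outlet amounts (n = n₀ + Σ ν·ξ):
  V: 261 − 1(116.9) = 144.1
  R: 0 + 1(116.9) − 2(11.81) = 93.3
  M: 0 + 2(11.81) = 23.63
Total out = 261 mol; y_M = 23.63 / 261 = 0.09053.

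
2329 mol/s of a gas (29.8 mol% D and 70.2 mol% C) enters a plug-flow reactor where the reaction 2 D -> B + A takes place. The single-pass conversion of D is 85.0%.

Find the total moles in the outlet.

D reacted = 0.85 × 694 = 589.9 mol/s; ν_D = −2, so ξ = 589.9/2 = 295 mol/s.
Outlet amounts (n = n₀ + ν ξ):
  D: 694 − 2(295) = 104.1
  B: 0 + 1(295) = 295
  A: 0 + 1(295) = 295
  C: 1635 (inert)
Total out = 104.1 + 295 + 295 + 1635 = 2329 mol/s.

2330 mol/s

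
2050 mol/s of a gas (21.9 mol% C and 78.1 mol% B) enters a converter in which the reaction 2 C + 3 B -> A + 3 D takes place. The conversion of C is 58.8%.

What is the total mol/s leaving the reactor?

1920 mol/s

C reacted = 0.588 × 448.9 = 264 mol/s; ν_C = −2, so ξ = 264/2 = 132 mol/s.
Outlet amounts (n = n₀ + ν ξ):
  C: 448.9 − 2(132) = 185
  B: 1601 − 3(132) = 1205
  A: 0 + 1(132) = 132
  D: 0 + 3(132) = 396
Total out = 185 + 1205 + 132 + 396 = 1918 mol/s.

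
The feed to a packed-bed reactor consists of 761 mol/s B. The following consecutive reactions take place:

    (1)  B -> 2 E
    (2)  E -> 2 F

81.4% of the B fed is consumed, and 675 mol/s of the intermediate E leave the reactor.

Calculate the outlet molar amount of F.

Conversion of B: B consumed = 1ξ₁ = 0.814 × 761 → ξ₁ = 619.5 mol/s.
E balance: n_E = 0 + 2ξ₁ − 1ξ₂ = 675 → ξ₂ = (2·619.5 − 675)/1 = 563.9 mol/s.
Outlet amounts (n = n₀ + Σ ν·ξ):
  B: 761 − 1(619.5) = 141.5
  E: 0 + 2(619.5) − 1(563.9) = 675
  F: 0 + 2(563.9) = 1128

1130 mol/s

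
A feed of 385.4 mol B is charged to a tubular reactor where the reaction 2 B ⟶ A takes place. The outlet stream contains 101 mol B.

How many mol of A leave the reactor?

142 mol

For B: n = n₀ − 2ξ → 101 = 385.4 − 2ξ, giving ξ = 142.2 mol.
Outlet amounts (n = n₀ + ν ξ):
  B: 385.4 − 2(142.2) = 101
  A: 0 + 1(142.2) = 142.2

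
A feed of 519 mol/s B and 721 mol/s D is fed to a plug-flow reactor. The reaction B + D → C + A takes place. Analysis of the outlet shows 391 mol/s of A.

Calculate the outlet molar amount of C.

391 mol/s

For A: n = n₀ + 1ξ → 391 = 0 + 1ξ, giving ξ = 391 mol/s.
Outlet amounts (n = n₀ + ν ξ):
  B: 519 − 1(391) = 128
  D: 721 − 1(391) = 330
  C: 0 + 1(391) = 391
  A: 0 + 1(391) = 391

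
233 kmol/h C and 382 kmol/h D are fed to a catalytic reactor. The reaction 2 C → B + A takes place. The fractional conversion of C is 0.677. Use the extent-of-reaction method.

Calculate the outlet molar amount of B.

78.9 kmol/h

C reacted = 0.677 × 233 = 157.7 kmol/h; ν_C = −2, so ξ = 157.7/2 = 78.87 kmol/h.
Outlet amounts (n = n₀ + ν ξ):
  C: 233 − 2(78.87) = 75.26
  B: 0 + 1(78.87) = 78.87
  A: 0 + 1(78.87) = 78.87
  D: 382 (inert)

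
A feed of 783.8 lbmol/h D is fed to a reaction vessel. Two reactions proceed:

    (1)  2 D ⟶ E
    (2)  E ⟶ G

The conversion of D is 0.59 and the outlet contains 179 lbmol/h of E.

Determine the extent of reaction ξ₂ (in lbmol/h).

Conversion of D: D consumed = 2ξ₁ = 0.59 × 783.8 → ξ₁ = 231.2 lbmol/h.
E balance: n_E = 0 + 1ξ₁ − 1ξ₂ = 179 → ξ₂ = (1·231.2 − 179)/1 = 52.22 lbmol/h.
Outlet amounts (n = n₀ + Σ ν·ξ):
  D: 783.8 − 2(231.2) = 321.4
  E: 0 + 1(231.2) − 1(52.22) = 179
  G: 0 + 1(52.22) = 52.22

ξ₂ = 52.2 lbmol/h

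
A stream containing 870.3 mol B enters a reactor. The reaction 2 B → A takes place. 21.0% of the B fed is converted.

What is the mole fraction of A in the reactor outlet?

B reacted = 0.21 × 870.3 = 182.8 mol; ν_B = −2, so ξ = 182.8/2 = 91.38 mol.
Outlet amounts (n = n₀ + ν ξ):
  B: 870.3 − 2(91.38) = 687.5
  A: 0 + 1(91.38) = 91.38
Total out = 778.9 mol; y_A = 91.38 / 778.9 = 0.1173.

0.117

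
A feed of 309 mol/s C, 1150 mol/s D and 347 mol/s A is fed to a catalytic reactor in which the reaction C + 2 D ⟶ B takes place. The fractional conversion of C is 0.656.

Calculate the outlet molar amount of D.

745 mol/s

C reacted = 0.656 × 309 = 202.7 mol/s; ν_C = −1, so ξ = 202.7/1 = 202.7 mol/s.
Outlet amounts (n = n₀ + ν ξ):
  C: 309 − 1(202.7) = 106.3
  D: 1150 − 2(202.7) = 744.6
  B: 0 + 1(202.7) = 202.7
  A: 347 (inert)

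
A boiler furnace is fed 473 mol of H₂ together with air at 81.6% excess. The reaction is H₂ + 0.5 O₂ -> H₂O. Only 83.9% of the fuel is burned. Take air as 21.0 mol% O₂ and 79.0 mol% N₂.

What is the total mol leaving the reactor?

Stoichiometric O₂ = 0.5 × 473 = 236.5 mol; O₂ fed = 236.5 × 1.816 = 429.5 mol.
N₂ fed = 429.5 × 79/21 = 1616 mol.
Fuel reacted = 0.839 × 473 → ξ = 396.8 mol.
Outlet (n = n₀ + ν ξ):
  H₂: 473 − 1(396.8) = 76.15
  O₂: 429.5 − 0.5(396.8) = 231.1
  N₂: 1616 (inert)
  H₂O: 0 + 1(396.8) = 396.8
Total out = 76.15 + 231.1 + 1616 + 396.8 = 2320 mol.

2320 mol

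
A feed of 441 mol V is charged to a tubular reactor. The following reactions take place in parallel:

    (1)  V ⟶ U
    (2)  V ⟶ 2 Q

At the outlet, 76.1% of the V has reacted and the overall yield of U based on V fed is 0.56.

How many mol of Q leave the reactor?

Yield of U: 1ξ₁ / 441 = 0.56 → ξ₁ = 247 mol.
Conversion of V: 1ξ₁ + 1ξ₂ = 0.761 × 441 = 335.6 → ξ₂ = 88.64 mol.
Outlet amounts (n = n₀ + Σ ν·ξ):
  V: 441 − 1(247) − 1(88.64) = 105.4
  U: 0 + 1(247) = 247
  Q: 0 + 2(88.64) = 177.3

177 mol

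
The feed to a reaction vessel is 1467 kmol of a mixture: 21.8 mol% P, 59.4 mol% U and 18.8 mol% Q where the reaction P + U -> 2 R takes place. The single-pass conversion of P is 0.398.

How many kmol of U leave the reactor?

P reacted = 0.398 × 319.8 = 127.3 kmol; ν_P = −1, so ξ = 127.3/1 = 127.3 kmol.
Outlet amounts (n = n₀ + ν ξ):
  P: 319.8 − 1(127.3) = 192.5
  U: 871.4 − 1(127.3) = 744.1
  R: 0 + 2(127.3) = 254.6
  Q: 275.8 (inert)

744 kmol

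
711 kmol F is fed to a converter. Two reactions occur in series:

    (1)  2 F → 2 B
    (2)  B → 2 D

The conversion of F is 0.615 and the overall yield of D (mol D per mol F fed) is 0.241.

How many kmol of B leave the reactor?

352 kmol

Conversion of F: F consumed = 2ξ₁ = 0.615 × 711 → ξ₁ = 218.6 kmol.
Yield of D: 2ξ₂ / 711 = 0.241 → ξ₂ = 85.68 kmol.
Outlet amounts (n = n₀ + Σ ν·ξ):
  F: 711 − 2(218.6) = 273.7
  B: 0 + 2(218.6) − 1(85.68) = 351.6
  D: 0 + 2(85.68) = 171.4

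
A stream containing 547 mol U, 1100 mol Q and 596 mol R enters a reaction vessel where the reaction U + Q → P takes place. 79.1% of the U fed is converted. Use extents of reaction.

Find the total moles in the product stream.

1810 mol

U reacted = 0.791 × 547 = 432.7 mol; ν_U = −1, so ξ = 432.7/1 = 432.7 mol.
Outlet amounts (n = n₀ + ν ξ):
  U: 547 − 1(432.7) = 114.3
  Q: 1100 − 1(432.7) = 667.3
  P: 0 + 1(432.7) = 432.7
  R: 596 (inert)
Total out = 114.3 + 667.3 + 432.7 + 596 = 1810 mol.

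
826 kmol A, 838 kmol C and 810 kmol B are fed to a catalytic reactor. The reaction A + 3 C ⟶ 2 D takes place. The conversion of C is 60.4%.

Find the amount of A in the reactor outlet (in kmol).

657 kmol

C reacted = 0.604 × 838 = 506.2 kmol; ν_C = −3, so ξ = 506.2/3 = 168.7 kmol.
Outlet amounts (n = n₀ + ν ξ):
  A: 826 − 1(168.7) = 657.3
  C: 838 − 3(168.7) = 331.8
  D: 0 + 2(168.7) = 337.4
  B: 810 (inert)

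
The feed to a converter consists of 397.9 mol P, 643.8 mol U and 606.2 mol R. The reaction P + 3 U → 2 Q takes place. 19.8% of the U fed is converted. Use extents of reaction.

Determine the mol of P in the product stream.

U reacted = 0.198 × 643.8 = 127.5 mol; ν_U = −3, so ξ = 127.5/3 = 42.49 mol.
Outlet amounts (n = n₀ + ν ξ):
  P: 397.9 − 1(42.49) = 355.4
  U: 643.8 − 3(42.49) = 516.3
  Q: 0 + 2(42.49) = 84.98
  R: 606.2 (inert)

355 mol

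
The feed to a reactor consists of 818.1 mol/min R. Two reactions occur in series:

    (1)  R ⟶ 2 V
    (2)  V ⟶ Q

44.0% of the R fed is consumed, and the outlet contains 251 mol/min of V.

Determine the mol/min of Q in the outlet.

469 mol/min

Conversion of R: R consumed = 1ξ₁ = 0.44 × 818.1 → ξ₁ = 360 mol/min.
V balance: n_V = 0 + 2ξ₁ − 1ξ₂ = 251 → ξ₂ = (2·360 − 251)/1 = 468.9 mol/min.
Outlet amounts (n = n₀ + Σ ν·ξ):
  R: 818.1 − 1(360) = 458.1
  V: 0 + 2(360) − 1(468.9) = 251
  Q: 0 + 1(468.9) = 468.9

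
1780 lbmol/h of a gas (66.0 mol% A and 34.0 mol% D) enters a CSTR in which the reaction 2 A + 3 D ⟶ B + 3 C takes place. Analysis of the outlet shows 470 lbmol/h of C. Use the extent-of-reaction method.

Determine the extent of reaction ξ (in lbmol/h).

For C: n = n₀ + 3ξ → 470 = 0 + 3ξ, giving ξ = 156.7 lbmol/h.
Outlet amounts (n = n₀ + ν ξ):
  A: 1175 − 2(156.7) = 861.5
  D: 605.2 − 3(156.7) = 135.2
  B: 0 + 1(156.7) = 156.7
  C: 0 + 3(156.7) = 470

ξ = 157 lbmol/h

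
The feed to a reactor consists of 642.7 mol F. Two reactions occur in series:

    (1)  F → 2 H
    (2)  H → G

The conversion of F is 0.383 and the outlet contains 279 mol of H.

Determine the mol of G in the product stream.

213 mol

Conversion of F: F consumed = 1ξ₁ = 0.383 × 642.7 → ξ₁ = 246.2 mol.
H balance: n_H = 0 + 2ξ₁ − 1ξ₂ = 279 → ξ₂ = (2·246.2 − 279)/1 = 213.3 mol.
Outlet amounts (n = n₀ + Σ ν·ξ):
  F: 642.7 − 1(246.2) = 396.5
  H: 0 + 2(246.2) − 1(213.3) = 279
  G: 0 + 1(213.3) = 213.3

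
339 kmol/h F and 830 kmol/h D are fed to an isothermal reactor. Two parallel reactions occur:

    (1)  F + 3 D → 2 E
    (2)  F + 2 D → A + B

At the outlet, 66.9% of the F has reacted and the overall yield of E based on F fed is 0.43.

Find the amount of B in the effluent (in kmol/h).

154 kmol/h

Yield of E: 2ξ₁ / 339 = 0.43 → ξ₁ = 72.89 kmol/h.
Conversion of F: 1ξ₁ + 1ξ₂ = 0.669 × 339 = 226.8 → ξ₂ = 153.9 kmol/h.
Outlet amounts (n = n₀ + Σ ν·ξ):
  F: 339 − 1(72.89) − 1(153.9) = 112.2
  D: 830 − 3(72.89) − 2(153.9) = 303.5
  E: 0 + 2(72.89) = 145.8
  A: 0 + 1(153.9) = 153.9
  B: 0 + 1(153.9) = 153.9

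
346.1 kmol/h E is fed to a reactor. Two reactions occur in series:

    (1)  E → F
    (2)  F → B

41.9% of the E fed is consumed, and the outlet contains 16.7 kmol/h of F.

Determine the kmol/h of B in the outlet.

128 kmol/h

Conversion of E: E consumed = 1ξ₁ = 0.419 × 346.1 → ξ₁ = 145 kmol/h.
F balance: n_F = 0 + 1ξ₁ − 1ξ₂ = 16.7 → ξ₂ = (1·145 − 16.7)/1 = 128.3 kmol/h.
Outlet amounts (n = n₀ + Σ ν·ξ):
  E: 346.1 − 1(145) = 201.1
  F: 0 + 1(145) − 1(128.3) = 16.7
  B: 0 + 1(128.3) = 128.3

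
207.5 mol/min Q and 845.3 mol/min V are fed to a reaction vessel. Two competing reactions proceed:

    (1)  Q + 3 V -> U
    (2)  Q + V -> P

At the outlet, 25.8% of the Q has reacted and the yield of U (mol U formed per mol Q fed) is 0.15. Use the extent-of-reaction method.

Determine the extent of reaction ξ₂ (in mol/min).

Yield of U: 1ξ₁ / 207.5 = 0.15 → ξ₁ = 31.12 mol/min.
Conversion of Q: 1ξ₁ + 1ξ₂ = 0.258 × 207.5 = 53.54 → ξ₂ = 22.41 mol/min.
Outlet amounts (n = n₀ + Σ ν·ξ):
  Q: 207.5 − 1(31.12) − 1(22.41) = 154
  V: 845.3 − 3(31.12) − 1(22.41) = 729.5
  U: 0 + 1(31.12) = 31.12
  P: 0 + 1(22.41) = 22.41

ξ₂ = 22.4 mol/min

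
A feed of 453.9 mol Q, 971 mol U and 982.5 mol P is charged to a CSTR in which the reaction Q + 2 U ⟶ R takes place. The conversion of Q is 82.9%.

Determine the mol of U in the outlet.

Q reacted = 0.829 × 453.9 = 376.3 mol; ν_Q = −1, so ξ = 376.3/1 = 376.3 mol.
Outlet amounts (n = n₀ + ν ξ):
  Q: 453.9 − 1(376.3) = 77.62
  U: 971 − 2(376.3) = 218.4
  R: 0 + 1(376.3) = 376.3
  P: 982.5 (inert)

218 mol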